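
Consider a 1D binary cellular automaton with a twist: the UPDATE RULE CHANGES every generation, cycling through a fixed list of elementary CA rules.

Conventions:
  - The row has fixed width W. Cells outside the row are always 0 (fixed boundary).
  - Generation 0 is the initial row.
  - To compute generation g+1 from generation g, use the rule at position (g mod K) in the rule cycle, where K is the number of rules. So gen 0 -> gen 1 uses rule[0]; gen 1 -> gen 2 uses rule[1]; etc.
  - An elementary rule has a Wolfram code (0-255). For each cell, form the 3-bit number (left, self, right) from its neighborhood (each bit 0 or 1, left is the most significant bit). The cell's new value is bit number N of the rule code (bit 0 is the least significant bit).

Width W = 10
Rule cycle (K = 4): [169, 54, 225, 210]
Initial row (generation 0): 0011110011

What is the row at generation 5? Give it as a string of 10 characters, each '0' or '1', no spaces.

Answer: 0010100100

Derivation:
Gen 0: 0011110011
Gen 1 (rule 169): 1011100010
Gen 2 (rule 54): 1100010111
Gen 3 (rule 225): 0101001011
Gen 4 (rule 210): 1000110001
Gen 5 (rule 169): 0010100100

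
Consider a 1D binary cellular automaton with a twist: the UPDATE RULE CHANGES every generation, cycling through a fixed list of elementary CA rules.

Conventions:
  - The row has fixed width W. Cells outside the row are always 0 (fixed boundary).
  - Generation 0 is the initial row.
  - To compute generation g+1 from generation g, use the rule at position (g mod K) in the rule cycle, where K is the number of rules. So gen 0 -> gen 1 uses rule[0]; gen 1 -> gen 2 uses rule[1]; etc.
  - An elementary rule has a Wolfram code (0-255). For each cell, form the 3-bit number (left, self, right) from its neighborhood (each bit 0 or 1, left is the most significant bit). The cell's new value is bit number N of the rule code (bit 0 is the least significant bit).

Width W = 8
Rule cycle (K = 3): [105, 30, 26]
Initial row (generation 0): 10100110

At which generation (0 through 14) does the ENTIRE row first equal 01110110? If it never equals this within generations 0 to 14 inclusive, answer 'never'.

Answer: 5

Derivation:
Gen 0: 10100110
Gen 1 (rule 105): 01000110
Gen 2 (rule 30): 11101101
Gen 3 (rule 26): 10001000
Gen 4 (rule 105): 00100011
Gen 5 (rule 30): 01110110
Gen 6 (rule 26): 11000101
Gen 7 (rule 105): 11010010
Gen 8 (rule 30): 10011111
Gen 9 (rule 26): 01110000
Gen 10 (rule 105): 01010111
Gen 11 (rule 30): 11010100
Gen 12 (rule 26): 10000010
Gen 13 (rule 105): 00111000
Gen 14 (rule 30): 01100100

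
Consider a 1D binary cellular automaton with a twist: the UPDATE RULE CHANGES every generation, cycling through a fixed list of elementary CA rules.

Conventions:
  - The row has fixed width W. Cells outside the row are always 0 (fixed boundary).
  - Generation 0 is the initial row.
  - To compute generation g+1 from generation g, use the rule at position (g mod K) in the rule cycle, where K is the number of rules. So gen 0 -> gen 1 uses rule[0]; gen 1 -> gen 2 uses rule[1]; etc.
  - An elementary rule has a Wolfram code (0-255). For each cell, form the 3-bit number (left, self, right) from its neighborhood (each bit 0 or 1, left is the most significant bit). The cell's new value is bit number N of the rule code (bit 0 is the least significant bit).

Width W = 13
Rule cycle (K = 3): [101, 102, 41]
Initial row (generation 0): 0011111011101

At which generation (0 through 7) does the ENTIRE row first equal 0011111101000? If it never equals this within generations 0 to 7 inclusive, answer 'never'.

Gen 0: 0011111011101
Gen 1 (rule 101): 1000001100111
Gen 2 (rule 102): 1000010101001
Gen 3 (rule 41): 0011001010000
Gen 4 (rule 101): 1001001110111
Gen 5 (rule 102): 1011010011001
Gen 6 (rule 41): 0110100010000
Gen 7 (rule 101): 0011101010111

Answer: never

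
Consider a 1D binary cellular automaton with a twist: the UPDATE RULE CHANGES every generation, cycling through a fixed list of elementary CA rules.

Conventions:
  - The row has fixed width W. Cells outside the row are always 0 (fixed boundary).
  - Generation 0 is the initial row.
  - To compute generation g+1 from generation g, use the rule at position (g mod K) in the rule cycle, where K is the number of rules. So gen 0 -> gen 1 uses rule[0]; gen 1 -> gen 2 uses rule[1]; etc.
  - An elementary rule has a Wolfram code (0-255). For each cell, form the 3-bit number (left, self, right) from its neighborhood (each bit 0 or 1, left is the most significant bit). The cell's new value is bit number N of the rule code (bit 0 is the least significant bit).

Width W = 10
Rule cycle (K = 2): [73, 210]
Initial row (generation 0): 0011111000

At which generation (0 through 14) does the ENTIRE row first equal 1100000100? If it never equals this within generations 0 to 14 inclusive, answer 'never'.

Answer: 3

Derivation:
Gen 0: 0011111000
Gen 1 (rule 73): 1010001011
Gen 2 (rule 210): 0001010001
Gen 3 (rule 73): 1100000100
Gen 4 (rule 210): 0110001010
Gen 5 (rule 73): 0110100000
Gen 6 (rule 210): 1010010000
Gen 7 (rule 73): 0000000111
Gen 8 (rule 210): 0000001011
Gen 9 (rule 73): 1111100011
Gen 10 (rule 210): 0111110101
Gen 11 (rule 73): 0100010000
Gen 12 (rule 210): 1010101000
Gen 13 (rule 73): 0000000011
Gen 14 (rule 210): 0000000101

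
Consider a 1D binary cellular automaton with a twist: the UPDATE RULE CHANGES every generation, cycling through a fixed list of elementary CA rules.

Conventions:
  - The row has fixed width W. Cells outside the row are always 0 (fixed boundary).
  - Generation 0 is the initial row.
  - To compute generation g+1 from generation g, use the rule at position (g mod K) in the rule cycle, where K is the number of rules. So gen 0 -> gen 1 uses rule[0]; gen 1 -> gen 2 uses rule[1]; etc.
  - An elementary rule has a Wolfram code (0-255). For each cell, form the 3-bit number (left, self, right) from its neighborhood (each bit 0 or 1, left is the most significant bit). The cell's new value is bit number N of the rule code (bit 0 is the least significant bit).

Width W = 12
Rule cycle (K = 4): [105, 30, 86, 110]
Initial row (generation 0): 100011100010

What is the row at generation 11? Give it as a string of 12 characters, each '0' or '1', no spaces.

Gen 0: 100011100010
Gen 1 (rule 105): 001010101000
Gen 2 (rule 30): 011010101100
Gen 3 (rule 86): 101010100110
Gen 4 (rule 110): 111111101110
Gen 5 (rule 105): 100000111010
Gen 6 (rule 30): 110001100011
Gen 7 (rule 86): 011010110101
Gen 8 (rule 110): 111111111111
Gen 9 (rule 105): 100000000001
Gen 10 (rule 30): 110000000011
Gen 11 (rule 86): 011000000101

Answer: 011000000101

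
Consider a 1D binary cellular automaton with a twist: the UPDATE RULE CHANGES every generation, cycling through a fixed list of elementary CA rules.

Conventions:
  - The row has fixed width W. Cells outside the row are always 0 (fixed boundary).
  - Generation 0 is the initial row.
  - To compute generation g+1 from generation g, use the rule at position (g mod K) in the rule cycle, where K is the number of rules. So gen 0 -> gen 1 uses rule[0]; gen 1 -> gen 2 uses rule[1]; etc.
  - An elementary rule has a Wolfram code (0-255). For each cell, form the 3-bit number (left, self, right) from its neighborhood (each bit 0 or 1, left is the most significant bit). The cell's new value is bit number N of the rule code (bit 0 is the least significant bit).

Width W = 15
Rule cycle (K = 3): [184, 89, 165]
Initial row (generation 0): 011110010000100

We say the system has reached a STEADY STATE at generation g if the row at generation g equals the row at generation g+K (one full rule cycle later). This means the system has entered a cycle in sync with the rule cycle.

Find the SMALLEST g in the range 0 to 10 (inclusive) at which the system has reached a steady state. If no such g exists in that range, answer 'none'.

Answer: none

Derivation:
Gen 0: 011110010000100
Gen 1 (rule 184): 011101001000010
Gen 2 (rule 89): 010100100111001
Gen 3 (rule 165): 011100100010001
Gen 4 (rule 184): 011010010001000
Gen 5 (rule 89): 011001001100111
Gen 6 (rule 165): 000001000000010
Gen 7 (rule 184): 000000100000001
Gen 8 (rule 89): 111110011111100
Gen 9 (rule 165): 011100001111001
Gen 10 (rule 184): 011010001110100
Gen 11 (rule 89): 011001101010011
Gen 12 (rule 165): 000000011110000
Gen 13 (rule 184): 000000011101000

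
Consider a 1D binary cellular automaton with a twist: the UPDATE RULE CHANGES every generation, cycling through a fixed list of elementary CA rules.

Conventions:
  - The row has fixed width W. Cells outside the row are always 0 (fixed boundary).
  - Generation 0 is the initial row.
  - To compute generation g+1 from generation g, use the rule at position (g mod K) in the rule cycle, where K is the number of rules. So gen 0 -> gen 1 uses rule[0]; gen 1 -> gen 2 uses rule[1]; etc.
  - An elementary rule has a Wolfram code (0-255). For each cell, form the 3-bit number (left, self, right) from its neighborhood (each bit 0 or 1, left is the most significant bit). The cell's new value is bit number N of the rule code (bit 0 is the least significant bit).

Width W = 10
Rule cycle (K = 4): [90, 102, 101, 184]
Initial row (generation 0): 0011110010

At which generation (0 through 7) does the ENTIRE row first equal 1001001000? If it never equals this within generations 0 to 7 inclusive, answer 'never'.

Gen 0: 0011110010
Gen 1 (rule 90): 0110011101
Gen 2 (rule 102): 1010100111
Gen 3 (rule 101): 1111100001
Gen 4 (rule 184): 1111010000
Gen 5 (rule 90): 1001001000
Gen 6 (rule 102): 1011011000
Gen 7 (rule 101): 1101101011

Answer: 5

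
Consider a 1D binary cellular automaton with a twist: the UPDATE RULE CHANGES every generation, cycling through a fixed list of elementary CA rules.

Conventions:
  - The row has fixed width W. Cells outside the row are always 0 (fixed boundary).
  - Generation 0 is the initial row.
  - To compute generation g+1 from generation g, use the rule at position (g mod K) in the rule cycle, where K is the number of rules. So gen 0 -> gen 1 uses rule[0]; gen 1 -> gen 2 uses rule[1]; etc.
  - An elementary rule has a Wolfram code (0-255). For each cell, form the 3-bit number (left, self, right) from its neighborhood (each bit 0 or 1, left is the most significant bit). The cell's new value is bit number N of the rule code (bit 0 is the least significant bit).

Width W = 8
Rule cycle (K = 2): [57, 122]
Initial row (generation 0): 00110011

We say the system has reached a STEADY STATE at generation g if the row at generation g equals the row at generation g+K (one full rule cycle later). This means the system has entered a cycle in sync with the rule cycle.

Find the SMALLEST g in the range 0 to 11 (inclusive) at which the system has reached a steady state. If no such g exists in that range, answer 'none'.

Answer: 2

Derivation:
Gen 0: 00110011
Gen 1 (rule 57): 10101010
Gen 2 (rule 122): 01010101
Gen 3 (rule 57): 00101010
Gen 4 (rule 122): 01010101
Gen 5 (rule 57): 00101010
Gen 6 (rule 122): 01010101
Gen 7 (rule 57): 00101010
Gen 8 (rule 122): 01010101
Gen 9 (rule 57): 00101010
Gen 10 (rule 122): 01010101
Gen 11 (rule 57): 00101010
Gen 12 (rule 122): 01010101
Gen 13 (rule 57): 00101010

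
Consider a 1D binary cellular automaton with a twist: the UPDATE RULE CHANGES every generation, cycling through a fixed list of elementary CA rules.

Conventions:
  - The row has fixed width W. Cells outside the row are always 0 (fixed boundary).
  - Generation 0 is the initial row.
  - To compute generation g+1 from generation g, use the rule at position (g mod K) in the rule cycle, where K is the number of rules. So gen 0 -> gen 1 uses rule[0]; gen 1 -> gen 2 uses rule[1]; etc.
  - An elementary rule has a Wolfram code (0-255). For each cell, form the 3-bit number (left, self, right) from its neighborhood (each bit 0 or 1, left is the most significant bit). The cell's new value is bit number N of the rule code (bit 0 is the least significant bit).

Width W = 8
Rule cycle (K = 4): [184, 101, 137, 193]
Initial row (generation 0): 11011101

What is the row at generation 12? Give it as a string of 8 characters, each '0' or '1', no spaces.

Answer: 10011011

Derivation:
Gen 0: 11011101
Gen 1 (rule 184): 10111010
Gen 2 (rule 101): 11001110
Gen 3 (rule 137): 10001100
Gen 4 (rule 193): 00100101
Gen 5 (rule 184): 00010010
Gen 6 (rule 101): 11010010
Gen 7 (rule 137): 10000000
Gen 8 (rule 193): 00111111
Gen 9 (rule 184): 00111110
Gen 10 (rule 101): 10000010
Gen 11 (rule 137): 00111000
Gen 12 (rule 193): 10011011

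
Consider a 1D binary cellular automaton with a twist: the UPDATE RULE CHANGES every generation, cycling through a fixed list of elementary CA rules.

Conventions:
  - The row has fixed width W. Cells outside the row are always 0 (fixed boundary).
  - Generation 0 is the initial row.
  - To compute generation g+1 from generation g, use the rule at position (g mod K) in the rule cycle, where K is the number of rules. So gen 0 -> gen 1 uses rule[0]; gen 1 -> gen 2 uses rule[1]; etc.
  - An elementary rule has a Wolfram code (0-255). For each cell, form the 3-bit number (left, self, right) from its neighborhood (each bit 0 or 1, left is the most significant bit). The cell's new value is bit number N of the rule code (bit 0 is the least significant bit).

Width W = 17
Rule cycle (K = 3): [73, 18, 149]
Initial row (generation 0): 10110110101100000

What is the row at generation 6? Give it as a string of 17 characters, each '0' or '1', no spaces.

Gen 0: 10110110101100000
Gen 1 (rule 73): 00110110001101111
Gen 2 (rule 18): 01000001010000000
Gen 3 (rule 149): 01111101011111111
Gen 4 (rule 73): 01000100010000001
Gen 5 (rule 18): 10101010101000010
Gen 6 (rule 149): 10101010101111011

Answer: 10101010101111011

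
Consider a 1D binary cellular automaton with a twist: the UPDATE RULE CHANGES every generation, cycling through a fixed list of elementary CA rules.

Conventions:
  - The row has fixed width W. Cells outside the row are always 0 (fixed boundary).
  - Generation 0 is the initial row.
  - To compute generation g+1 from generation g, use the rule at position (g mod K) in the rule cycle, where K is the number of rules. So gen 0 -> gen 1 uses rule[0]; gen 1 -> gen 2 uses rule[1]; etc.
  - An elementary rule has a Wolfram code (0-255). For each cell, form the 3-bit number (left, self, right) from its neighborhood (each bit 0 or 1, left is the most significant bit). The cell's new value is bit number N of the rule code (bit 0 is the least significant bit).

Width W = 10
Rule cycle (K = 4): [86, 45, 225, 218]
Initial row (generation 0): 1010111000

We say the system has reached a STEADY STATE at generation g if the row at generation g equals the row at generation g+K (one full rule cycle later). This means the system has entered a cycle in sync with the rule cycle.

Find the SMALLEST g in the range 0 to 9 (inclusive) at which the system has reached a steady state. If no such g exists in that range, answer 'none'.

Answer: 8

Derivation:
Gen 0: 1010111000
Gen 1 (rule 86): 1010001100
Gen 2 (rule 45): 1110101001
Gen 3 (rule 225): 0111010000
Gen 4 (rule 218): 1111001000
Gen 5 (rule 86): 0001111100
Gen 6 (rule 45): 1101000001
Gen 7 (rule 225): 0110011100
Gen 8 (rule 218): 1111111110
Gen 9 (rule 86): 0000000011
Gen 10 (rule 45): 1111111010
Gen 11 (rule 225): 0111111100
Gen 12 (rule 218): 1111111110
Gen 13 (rule 86): 0000000011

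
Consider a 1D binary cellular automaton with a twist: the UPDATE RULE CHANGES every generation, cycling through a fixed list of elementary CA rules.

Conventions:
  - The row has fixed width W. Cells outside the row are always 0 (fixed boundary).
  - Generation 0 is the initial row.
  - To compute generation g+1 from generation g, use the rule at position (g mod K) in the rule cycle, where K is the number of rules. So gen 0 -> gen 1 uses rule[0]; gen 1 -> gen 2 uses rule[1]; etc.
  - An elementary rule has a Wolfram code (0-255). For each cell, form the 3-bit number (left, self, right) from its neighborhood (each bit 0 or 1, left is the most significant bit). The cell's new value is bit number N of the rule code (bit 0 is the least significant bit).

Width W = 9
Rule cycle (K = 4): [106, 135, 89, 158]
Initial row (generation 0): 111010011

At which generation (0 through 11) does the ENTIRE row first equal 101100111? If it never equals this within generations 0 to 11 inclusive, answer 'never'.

Gen 0: 111010011
Gen 1 (rule 106): 101100111
Gen 2 (rule 135): 100001010
Gen 3 (rule 89): 011100001
Gen 4 (rule 158): 111010011
Gen 5 (rule 106): 101100111
Gen 6 (rule 135): 100001010
Gen 7 (rule 89): 011100001
Gen 8 (rule 158): 111010011
Gen 9 (rule 106): 101100111
Gen 10 (rule 135): 100001010
Gen 11 (rule 89): 011100001

Answer: 1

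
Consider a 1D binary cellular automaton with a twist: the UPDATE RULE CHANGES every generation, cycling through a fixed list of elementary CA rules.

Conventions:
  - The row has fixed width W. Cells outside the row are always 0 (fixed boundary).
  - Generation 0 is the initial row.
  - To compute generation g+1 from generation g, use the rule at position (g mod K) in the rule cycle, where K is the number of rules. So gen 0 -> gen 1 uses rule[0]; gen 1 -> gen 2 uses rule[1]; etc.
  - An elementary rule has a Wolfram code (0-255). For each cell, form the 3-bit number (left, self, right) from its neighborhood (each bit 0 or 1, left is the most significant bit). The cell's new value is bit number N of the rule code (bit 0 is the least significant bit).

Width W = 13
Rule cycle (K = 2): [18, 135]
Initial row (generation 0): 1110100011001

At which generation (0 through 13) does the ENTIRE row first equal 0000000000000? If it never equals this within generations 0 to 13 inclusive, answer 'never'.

Answer: 5

Derivation:
Gen 0: 1110100011001
Gen 1 (rule 18): 0000010100110
Gen 2 (rule 135): 1111110101000
Gen 3 (rule 18): 0000000000100
Gen 4 (rule 135): 1111111111101
Gen 5 (rule 18): 0000000000000
Gen 6 (rule 135): 1111111111111
Gen 7 (rule 18): 0000000000000
Gen 8 (rule 135): 1111111111111
Gen 9 (rule 18): 0000000000000
Gen 10 (rule 135): 1111111111111
Gen 11 (rule 18): 0000000000000
Gen 12 (rule 135): 1111111111111
Gen 13 (rule 18): 0000000000000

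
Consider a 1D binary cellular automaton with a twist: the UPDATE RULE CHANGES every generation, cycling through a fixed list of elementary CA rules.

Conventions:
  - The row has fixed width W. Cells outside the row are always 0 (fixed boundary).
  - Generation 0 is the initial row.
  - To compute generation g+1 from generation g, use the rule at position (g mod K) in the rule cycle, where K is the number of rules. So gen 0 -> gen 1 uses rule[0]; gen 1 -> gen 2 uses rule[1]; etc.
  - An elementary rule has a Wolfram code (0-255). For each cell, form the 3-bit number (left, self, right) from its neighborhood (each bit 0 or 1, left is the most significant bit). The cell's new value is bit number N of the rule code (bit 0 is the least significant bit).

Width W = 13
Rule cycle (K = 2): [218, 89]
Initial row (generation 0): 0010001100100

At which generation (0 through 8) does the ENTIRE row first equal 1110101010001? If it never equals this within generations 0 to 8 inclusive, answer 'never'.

Gen 0: 0010001100100
Gen 1 (rule 218): 0101011111010
Gen 2 (rule 89): 0000010001001
Gen 3 (rule 218): 0000101010110
Gen 4 (rule 89): 1110000000111
Gen 5 (rule 218): 1111000001111
Gen 6 (rule 89): 1001111101001
Gen 7 (rule 218): 0111111100110
Gen 8 (rule 89): 0100000110111

Answer: never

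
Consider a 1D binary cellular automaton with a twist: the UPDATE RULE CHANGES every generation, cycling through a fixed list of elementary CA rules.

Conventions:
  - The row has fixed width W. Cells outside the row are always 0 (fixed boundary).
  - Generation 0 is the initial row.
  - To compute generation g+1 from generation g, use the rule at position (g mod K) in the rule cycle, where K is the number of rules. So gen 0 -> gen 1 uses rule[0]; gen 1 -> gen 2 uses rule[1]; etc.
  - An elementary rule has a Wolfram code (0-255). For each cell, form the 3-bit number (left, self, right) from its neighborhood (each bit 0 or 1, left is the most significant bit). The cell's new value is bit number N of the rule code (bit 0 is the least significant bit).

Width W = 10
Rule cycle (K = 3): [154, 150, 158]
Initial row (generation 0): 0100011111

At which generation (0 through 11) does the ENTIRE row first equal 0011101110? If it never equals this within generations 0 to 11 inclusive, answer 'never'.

Gen 0: 0100011111
Gen 1 (rule 154): 1010111110
Gen 2 (rule 150): 1010011101
Gen 3 (rule 158): 1011111001
Gen 4 (rule 154): 0011110110
Gen 5 (rule 150): 0101100001
Gen 6 (rule 158): 1101010011
Gen 7 (rule 154): 1000001110
Gen 8 (rule 150): 1100010101
Gen 9 (rule 158): 1010110101
Gen 10 (rule 154): 0000100000
Gen 11 (rule 150): 0001110000

Answer: never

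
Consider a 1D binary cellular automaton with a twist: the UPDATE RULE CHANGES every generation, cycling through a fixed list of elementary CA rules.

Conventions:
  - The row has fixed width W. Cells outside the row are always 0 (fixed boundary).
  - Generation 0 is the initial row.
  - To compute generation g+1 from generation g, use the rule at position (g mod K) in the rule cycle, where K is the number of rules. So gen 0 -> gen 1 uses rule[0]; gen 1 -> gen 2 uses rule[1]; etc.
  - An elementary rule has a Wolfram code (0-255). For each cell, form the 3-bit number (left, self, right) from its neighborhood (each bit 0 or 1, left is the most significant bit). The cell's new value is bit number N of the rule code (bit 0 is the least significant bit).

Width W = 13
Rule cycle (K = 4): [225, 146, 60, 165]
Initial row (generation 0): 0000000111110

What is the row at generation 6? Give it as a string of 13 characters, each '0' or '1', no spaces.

Answer: 0101101000010

Derivation:
Gen 0: 0000000111110
Gen 1 (rule 225): 1111110011110
Gen 2 (rule 146): 0111101101101
Gen 3 (rule 60): 0100011011011
Gen 4 (rule 165): 0101000100100
Gen 5 (rule 225): 0010010000001
Gen 6 (rule 146): 0101101000010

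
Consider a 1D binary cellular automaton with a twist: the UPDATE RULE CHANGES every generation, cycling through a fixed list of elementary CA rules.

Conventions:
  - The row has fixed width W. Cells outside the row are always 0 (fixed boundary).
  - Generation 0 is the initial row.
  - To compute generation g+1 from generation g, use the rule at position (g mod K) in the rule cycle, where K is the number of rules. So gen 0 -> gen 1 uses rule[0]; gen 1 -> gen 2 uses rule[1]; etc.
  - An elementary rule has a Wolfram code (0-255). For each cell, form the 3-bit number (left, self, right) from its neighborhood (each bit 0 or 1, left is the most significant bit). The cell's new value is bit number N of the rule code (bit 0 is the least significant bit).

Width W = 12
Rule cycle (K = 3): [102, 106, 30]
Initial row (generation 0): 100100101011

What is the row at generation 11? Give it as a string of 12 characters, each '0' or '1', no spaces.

Answer: 000111011100

Derivation:
Gen 0: 100100101011
Gen 1 (rule 102): 101101111101
Gen 2 (rule 106): 011111000110
Gen 3 (rule 30): 110000101101
Gen 4 (rule 102): 010001110111
Gen 5 (rule 106): 100011011101
Gen 6 (rule 30): 110110010001
Gen 7 (rule 102): 011010110011
Gen 8 (rule 106): 111101110111
Gen 9 (rule 30): 100001000100
Gen 10 (rule 102): 100011001100
Gen 11 (rule 106): 000111011100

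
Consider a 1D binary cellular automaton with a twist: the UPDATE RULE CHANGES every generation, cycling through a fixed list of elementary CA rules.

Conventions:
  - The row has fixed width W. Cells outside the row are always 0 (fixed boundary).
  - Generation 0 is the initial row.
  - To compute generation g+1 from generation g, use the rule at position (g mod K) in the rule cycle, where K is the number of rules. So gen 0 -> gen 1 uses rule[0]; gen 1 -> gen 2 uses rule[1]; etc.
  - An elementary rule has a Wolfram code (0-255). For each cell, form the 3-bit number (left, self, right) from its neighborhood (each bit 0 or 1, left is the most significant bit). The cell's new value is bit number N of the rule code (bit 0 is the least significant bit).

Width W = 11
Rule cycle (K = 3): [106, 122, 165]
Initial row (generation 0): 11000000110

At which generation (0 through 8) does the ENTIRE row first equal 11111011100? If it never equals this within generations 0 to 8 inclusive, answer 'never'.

Gen 0: 11000000110
Gen 1 (rule 106): 11000001110
Gen 2 (rule 122): 11100011011
Gen 3 (rule 165): 01001000100
Gen 4 (rule 106): 10010001000
Gen 5 (rule 122): 01101010100
Gen 6 (rule 165): 00011111101
Gen 7 (rule 106): 00110000110
Gen 8 (rule 122): 01111001111

Answer: never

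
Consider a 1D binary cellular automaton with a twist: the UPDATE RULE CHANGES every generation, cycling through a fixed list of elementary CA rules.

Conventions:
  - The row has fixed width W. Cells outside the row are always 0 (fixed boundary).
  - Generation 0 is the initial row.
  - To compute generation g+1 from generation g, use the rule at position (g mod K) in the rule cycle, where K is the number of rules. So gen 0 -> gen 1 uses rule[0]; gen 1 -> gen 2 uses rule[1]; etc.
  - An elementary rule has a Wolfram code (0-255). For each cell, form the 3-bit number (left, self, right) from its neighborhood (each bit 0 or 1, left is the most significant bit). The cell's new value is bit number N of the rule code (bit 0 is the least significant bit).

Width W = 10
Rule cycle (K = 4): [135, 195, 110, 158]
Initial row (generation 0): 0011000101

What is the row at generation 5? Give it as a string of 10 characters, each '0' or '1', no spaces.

Gen 0: 0011000101
Gen 1 (rule 135): 1100011101
Gen 2 (rule 195): 0101101100
Gen 3 (rule 110): 1111111100
Gen 4 (rule 158): 1111111010
Gen 5 (rule 135): 0111110010

Answer: 0111110010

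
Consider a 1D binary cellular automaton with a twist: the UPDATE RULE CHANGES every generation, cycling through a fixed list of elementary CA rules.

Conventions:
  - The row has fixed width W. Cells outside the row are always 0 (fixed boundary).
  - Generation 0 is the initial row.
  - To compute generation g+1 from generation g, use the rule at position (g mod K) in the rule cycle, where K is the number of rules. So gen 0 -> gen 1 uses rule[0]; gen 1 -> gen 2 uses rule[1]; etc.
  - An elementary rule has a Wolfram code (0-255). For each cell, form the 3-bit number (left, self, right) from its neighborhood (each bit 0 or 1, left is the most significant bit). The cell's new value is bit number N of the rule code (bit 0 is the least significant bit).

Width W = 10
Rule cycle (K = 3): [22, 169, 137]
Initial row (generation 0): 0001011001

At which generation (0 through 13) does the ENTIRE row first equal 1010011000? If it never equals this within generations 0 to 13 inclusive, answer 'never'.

Answer: 11

Derivation:
Gen 0: 0001011001
Gen 1 (rule 22): 0011000111
Gen 2 (rule 169): 1010010110
Gen 3 (rule 137): 0000000100
Gen 4 (rule 22): 0000001110
Gen 5 (rule 169): 1111101100
Gen 6 (rule 137): 1111001001
Gen 7 (rule 22): 0000111111
Gen 8 (rule 169): 1110111110
Gen 9 (rule 137): 1100111100
Gen 10 (rule 22): 0011000010
Gen 11 (rule 169): 1010011000
Gen 12 (rule 137): 0000010011
Gen 13 (rule 22): 0000111100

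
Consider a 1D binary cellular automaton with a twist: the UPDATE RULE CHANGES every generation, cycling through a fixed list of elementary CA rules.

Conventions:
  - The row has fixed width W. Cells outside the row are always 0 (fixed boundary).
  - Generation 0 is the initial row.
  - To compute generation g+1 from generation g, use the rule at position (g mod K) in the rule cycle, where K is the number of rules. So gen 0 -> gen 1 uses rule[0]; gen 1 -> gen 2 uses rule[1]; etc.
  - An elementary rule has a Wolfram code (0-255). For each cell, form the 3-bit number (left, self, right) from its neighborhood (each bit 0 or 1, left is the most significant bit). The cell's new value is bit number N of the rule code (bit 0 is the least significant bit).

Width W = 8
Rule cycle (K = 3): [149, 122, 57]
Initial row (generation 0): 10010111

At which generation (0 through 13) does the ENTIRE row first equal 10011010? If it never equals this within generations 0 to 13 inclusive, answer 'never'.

Answer: 3

Derivation:
Gen 0: 10010111
Gen 1 (rule 149): 11010010
Gen 2 (rule 122): 11101101
Gen 3 (rule 57): 10011010
Gen 4 (rule 149): 11000011
Gen 5 (rule 122): 11100111
Gen 6 (rule 57): 10010100
Gen 7 (rule 149): 11010111
Gen 8 (rule 122): 11101101
Gen 9 (rule 57): 10011010
Gen 10 (rule 149): 11000011
Gen 11 (rule 122): 11100111
Gen 12 (rule 57): 10010100
Gen 13 (rule 149): 11010111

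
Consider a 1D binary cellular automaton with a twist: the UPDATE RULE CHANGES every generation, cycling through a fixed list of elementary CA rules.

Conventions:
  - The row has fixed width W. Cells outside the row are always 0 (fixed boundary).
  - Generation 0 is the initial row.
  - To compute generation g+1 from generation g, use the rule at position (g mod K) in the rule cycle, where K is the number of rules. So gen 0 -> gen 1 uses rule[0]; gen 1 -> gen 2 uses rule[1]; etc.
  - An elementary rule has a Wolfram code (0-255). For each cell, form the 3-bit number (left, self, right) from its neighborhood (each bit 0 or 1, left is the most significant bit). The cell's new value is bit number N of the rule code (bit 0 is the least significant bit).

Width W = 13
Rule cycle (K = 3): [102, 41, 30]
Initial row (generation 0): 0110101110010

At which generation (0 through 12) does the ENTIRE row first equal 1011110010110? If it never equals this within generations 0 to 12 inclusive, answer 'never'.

Answer: 1

Derivation:
Gen 0: 0110101110010
Gen 1 (rule 102): 1011110010110
Gen 2 (rule 41): 0110000001100
Gen 3 (rule 30): 1101000011010
Gen 4 (rule 102): 0111000101110
Gen 5 (rule 41): 0100010011000
Gen 6 (rule 30): 1110111110100
Gen 7 (rule 102): 0011000011100
Gen 8 (rule 41): 1010011010001
Gen 9 (rule 30): 1011110011011
Gen 10 (rule 102): 1100010101101
Gen 11 (rule 41): 1001001011010
Gen 12 (rule 30): 1111111010011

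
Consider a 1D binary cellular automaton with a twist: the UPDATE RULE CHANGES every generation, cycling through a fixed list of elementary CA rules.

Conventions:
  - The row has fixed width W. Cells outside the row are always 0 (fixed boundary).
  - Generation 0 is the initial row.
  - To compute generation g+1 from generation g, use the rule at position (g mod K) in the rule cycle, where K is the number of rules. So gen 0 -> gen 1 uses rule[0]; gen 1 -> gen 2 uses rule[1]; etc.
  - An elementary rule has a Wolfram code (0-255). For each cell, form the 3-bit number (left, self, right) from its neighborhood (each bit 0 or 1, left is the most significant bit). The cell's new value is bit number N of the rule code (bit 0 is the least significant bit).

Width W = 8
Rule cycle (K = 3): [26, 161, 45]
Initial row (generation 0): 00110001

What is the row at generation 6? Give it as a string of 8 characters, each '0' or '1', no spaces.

Gen 0: 00110001
Gen 1 (rule 26): 01101010
Gen 2 (rule 161): 00010100
Gen 3 (rule 45): 11011101
Gen 4 (rule 26): 10010000
Gen 5 (rule 161): 00000111
Gen 6 (rule 45): 11110100

Answer: 11110100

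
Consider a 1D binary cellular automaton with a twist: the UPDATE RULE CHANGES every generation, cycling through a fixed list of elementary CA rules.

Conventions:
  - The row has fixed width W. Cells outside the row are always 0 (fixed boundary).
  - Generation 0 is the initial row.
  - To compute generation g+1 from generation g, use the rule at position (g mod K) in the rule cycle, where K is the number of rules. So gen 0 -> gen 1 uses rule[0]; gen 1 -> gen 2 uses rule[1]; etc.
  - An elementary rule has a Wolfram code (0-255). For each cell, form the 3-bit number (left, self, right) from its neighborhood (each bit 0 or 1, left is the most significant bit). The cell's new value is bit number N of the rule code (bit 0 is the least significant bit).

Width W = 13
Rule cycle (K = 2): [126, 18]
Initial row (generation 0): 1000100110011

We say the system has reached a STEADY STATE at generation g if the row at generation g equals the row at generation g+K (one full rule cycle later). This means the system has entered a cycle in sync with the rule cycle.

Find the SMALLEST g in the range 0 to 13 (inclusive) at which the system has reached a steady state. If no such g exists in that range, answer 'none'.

Gen 0: 1000100110011
Gen 1 (rule 126): 1101111111111
Gen 2 (rule 18): 0000000000000
Gen 3 (rule 126): 0000000000000
Gen 4 (rule 18): 0000000000000
Gen 5 (rule 126): 0000000000000
Gen 6 (rule 18): 0000000000000
Gen 7 (rule 126): 0000000000000
Gen 8 (rule 18): 0000000000000
Gen 9 (rule 126): 0000000000000
Gen 10 (rule 18): 0000000000000
Gen 11 (rule 126): 0000000000000
Gen 12 (rule 18): 0000000000000
Gen 13 (rule 126): 0000000000000
Gen 14 (rule 18): 0000000000000
Gen 15 (rule 126): 0000000000000

Answer: 2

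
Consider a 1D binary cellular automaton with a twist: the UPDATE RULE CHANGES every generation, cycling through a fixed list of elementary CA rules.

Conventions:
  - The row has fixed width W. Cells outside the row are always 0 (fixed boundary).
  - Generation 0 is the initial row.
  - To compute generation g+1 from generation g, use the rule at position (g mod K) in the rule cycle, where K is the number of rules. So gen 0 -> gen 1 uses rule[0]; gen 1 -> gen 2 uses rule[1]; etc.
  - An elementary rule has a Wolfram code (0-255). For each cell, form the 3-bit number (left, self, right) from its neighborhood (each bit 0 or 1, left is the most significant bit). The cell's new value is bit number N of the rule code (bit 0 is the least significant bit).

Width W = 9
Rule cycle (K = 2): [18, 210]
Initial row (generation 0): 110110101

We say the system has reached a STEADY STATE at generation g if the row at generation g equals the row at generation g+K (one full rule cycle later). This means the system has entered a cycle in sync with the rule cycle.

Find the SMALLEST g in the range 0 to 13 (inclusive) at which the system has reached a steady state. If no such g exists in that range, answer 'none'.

Answer: 1

Derivation:
Gen 0: 110110101
Gen 1 (rule 18): 000000000
Gen 2 (rule 210): 000000000
Gen 3 (rule 18): 000000000
Gen 4 (rule 210): 000000000
Gen 5 (rule 18): 000000000
Gen 6 (rule 210): 000000000
Gen 7 (rule 18): 000000000
Gen 8 (rule 210): 000000000
Gen 9 (rule 18): 000000000
Gen 10 (rule 210): 000000000
Gen 11 (rule 18): 000000000
Gen 12 (rule 210): 000000000
Gen 13 (rule 18): 000000000
Gen 14 (rule 210): 000000000
Gen 15 (rule 18): 000000000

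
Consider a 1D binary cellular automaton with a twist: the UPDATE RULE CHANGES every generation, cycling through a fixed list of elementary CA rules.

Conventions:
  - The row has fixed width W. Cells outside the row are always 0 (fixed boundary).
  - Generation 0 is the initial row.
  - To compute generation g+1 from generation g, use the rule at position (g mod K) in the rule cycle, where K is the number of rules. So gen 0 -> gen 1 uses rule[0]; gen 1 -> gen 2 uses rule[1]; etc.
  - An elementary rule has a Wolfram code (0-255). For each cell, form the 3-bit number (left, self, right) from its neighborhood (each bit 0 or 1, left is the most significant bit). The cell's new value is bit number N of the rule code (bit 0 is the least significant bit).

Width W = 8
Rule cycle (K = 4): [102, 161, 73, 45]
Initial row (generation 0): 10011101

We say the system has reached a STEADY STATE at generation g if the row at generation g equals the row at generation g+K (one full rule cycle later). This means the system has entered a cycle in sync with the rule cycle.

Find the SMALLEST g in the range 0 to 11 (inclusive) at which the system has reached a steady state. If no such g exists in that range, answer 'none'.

Answer: 8

Derivation:
Gen 0: 10011101
Gen 1 (rule 102): 10100111
Gen 2 (rule 161): 01000010
Gen 3 (rule 73): 00011000
Gen 4 (rule 45): 11010011
Gen 5 (rule 102): 01110101
Gen 6 (rule 161): 00101010
Gen 7 (rule 73): 10000000
Gen 8 (rule 45): 10111111
Gen 9 (rule 102): 11000001
Gen 10 (rule 161): 00011100
Gen 11 (rule 73): 11010101
Gen 12 (rule 45): 10111111
Gen 13 (rule 102): 11000001
Gen 14 (rule 161): 00011100
Gen 15 (rule 73): 11010101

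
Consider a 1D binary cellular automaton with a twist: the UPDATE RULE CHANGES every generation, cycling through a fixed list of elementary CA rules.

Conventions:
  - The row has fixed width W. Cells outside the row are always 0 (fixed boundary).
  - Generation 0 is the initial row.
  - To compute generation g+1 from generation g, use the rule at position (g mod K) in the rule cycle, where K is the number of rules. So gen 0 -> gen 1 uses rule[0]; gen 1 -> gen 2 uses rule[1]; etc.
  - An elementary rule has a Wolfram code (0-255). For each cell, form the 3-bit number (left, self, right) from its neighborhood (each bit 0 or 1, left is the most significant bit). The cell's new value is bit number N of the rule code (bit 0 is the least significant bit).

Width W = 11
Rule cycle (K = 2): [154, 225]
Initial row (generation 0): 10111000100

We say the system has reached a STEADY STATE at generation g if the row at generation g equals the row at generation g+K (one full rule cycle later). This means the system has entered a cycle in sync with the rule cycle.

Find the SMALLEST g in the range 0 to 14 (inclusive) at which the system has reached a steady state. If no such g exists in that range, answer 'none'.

Answer: none

Derivation:
Gen 0: 10111000100
Gen 1 (rule 154): 00110101010
Gen 2 (rule 225): 10011010100
Gen 3 (rule 154): 01110000010
Gen 4 (rule 225): 00110111000
Gen 5 (rule 154): 01100110100
Gen 6 (rule 225): 00100011001
Gen 7 (rule 154): 01010110110
Gen 8 (rule 225): 00101011010
Gen 9 (rule 154): 01000010001
Gen 10 (rule 225): 00011000100
Gen 11 (rule 154): 00110101010
Gen 12 (rule 225): 10011010100
Gen 13 (rule 154): 01110000010
Gen 14 (rule 225): 00110111000
Gen 15 (rule 154): 01100110100
Gen 16 (rule 225): 00100011001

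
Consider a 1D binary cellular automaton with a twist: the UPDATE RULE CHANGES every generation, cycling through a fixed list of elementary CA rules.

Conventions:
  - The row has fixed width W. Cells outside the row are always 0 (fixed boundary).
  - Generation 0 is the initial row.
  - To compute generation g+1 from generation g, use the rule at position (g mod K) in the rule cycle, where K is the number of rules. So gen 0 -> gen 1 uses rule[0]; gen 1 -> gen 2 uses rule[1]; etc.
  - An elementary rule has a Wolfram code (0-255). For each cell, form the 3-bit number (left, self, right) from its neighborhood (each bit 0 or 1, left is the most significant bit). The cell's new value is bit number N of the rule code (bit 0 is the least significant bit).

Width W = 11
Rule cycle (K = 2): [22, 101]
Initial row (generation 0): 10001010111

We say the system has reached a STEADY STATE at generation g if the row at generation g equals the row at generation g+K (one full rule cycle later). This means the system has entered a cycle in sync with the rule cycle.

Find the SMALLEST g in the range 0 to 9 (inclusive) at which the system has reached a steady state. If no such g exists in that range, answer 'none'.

Gen 0: 10001010111
Gen 1 (rule 22): 11011010000
Gen 2 (rule 101): 01101110111
Gen 3 (rule 22): 10000000000
Gen 4 (rule 101): 10111111111
Gen 5 (rule 22): 10000000000
Gen 6 (rule 101): 10111111111
Gen 7 (rule 22): 10000000000
Gen 8 (rule 101): 10111111111
Gen 9 (rule 22): 10000000000
Gen 10 (rule 101): 10111111111
Gen 11 (rule 22): 10000000000

Answer: 3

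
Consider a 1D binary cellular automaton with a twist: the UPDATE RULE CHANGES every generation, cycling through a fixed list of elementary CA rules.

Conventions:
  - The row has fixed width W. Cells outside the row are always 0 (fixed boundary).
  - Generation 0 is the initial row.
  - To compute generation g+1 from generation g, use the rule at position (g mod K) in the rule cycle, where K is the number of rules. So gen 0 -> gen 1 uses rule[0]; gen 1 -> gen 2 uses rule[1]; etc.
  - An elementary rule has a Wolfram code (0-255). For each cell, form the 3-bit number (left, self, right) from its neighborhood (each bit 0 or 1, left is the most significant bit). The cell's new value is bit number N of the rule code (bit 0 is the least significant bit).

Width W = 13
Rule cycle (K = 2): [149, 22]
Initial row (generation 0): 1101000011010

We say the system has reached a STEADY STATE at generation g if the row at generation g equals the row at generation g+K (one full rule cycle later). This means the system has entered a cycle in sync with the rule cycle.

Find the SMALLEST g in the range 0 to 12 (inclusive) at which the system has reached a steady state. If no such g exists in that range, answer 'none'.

Gen 0: 1101000011010
Gen 1 (rule 149): 0001111000011
Gen 2 (rule 22): 0010000100100
Gen 3 (rule 149): 1011110110111
Gen 4 (rule 22): 1000000000000
Gen 5 (rule 149): 1111111111111
Gen 6 (rule 22): 0000000000000
Gen 7 (rule 149): 1111111111111
Gen 8 (rule 22): 0000000000000
Gen 9 (rule 149): 1111111111111
Gen 10 (rule 22): 0000000000000
Gen 11 (rule 149): 1111111111111
Gen 12 (rule 22): 0000000000000
Gen 13 (rule 149): 1111111111111
Gen 14 (rule 22): 0000000000000

Answer: 5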